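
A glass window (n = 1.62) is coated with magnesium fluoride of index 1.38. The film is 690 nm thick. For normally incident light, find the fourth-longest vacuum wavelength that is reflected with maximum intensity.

Top surface (1.0 → 1.38): reflection off a higher-index medium gives a half-wave phase shift.
Ray reflecting at the bottom interface goes from n = 1.38 toward n = 1.62: a half-wave phase shift.
Zero or two π shifts → no net half-wave offset.
For maximum reflection here: 2 n t = m λ.
λ = 2 n t / m. The fourth-longest wavelength is m = 4: λ = 2 × 1.38 × 690 / 4.00 = 476 nm.

476 nm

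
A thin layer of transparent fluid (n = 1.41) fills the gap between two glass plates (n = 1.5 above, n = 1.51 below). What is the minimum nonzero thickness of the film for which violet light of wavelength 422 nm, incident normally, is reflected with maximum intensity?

74.8 nm

Top surface (1.5 → 1.41): reflection off a lower-index medium gives no phase shift.
Bottom surface (1.41 → 1.51): reflection off a higher-index medium gives a half-wave phase shift.
The two reflections differ by half a wavelength.
For strong reflection here: 2 n t = (m + ½) λ.
Minimum at m = 0: t = λ / (4 n) = 422 / (4 × 1.41) = 74.8 nm.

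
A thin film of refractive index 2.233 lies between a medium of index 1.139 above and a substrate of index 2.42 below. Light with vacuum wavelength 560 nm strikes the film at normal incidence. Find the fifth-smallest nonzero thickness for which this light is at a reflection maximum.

627 nm

Top surface (1.139 → 2.233): reflection off a higher-index medium gives a half-wave phase shift.
Ray reflecting at the bottom interface goes from n = 2.233 toward n = 2.42: a half-wave phase shift.
Zero or two π shifts → no net half-wave offset.
So the condition for constructive reflection is 2 n t = m λ.
The fifth-smallest nonzero thickness corresponds to m = 5: t = m λ / (2 n) = 5.00 × 560 / (2 × 2.233) = 627 nm.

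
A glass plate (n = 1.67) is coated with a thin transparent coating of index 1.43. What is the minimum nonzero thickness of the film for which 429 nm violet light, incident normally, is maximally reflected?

Top surface (1.0 → 1.43): reflection off a higher-index medium gives a half-wave phase shift.
At the lower boundary (n = 1.43 to n = 1.67) the reflected ray undergoes a half-wave phase shift.
Zero or two π shifts → no net half-wave offset.
For strong reflection here: 2 n t = m λ.
Minimum nonzero at m = 1: t = λ / (2 n) = 429 / (2 × 1.43) = 150 nm.

150 nm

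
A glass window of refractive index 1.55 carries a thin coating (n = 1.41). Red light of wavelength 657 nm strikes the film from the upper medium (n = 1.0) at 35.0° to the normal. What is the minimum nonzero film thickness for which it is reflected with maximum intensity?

255 nm

Top surface (1.0 → 1.41): reflection off a higher-index medium gives a half-wave phase shift.
At the lower boundary (n = 1.41 to n = 1.55) the reflected ray undergoes a half-wave phase shift.
Zero or two π shifts → no net half-wave offset.
With no net inversion, constructive interference in reflection requires 2 n t cos θ_r = m λ.
Snell's law: 1.0 sin 35.0° = 1.41 sin θ_r → sin θ_r = 0.407, cos θ_r = 0.914.
Minimum nonzero at m = 1: t = λ / (2 n cos θ_r) = 657 / (2 × 1.41 × 0.914) = 255 nm.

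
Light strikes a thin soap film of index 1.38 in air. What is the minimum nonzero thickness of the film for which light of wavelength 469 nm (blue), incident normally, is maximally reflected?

85.0 nm

Top surface (1.0 → 1.38): reflection off a higher-index medium gives a half-wave phase shift.
At the lower boundary (n = 1.38 to n = 1.0) the reflected ray undergoes no phase shift.
Exactly one π shift → a net half-wave offset.
With one net inversion, constructive interference in reflection requires 2 n t = (m + ½) λ.
Minimum at m = 0: t = λ / (4 n) = 469 / (4 × 1.38) = 85.0 nm.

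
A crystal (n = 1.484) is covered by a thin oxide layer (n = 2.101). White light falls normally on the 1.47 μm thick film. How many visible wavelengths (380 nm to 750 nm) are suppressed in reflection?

8

Ray reflecting at the top interface goes from n = 1.0 toward n = 2.101: a half-wave phase shift.
Ray reflecting at the bottom interface goes from n = 2.101 toward n = 1.484: no phase shift.
The two reflections differ by half a wavelength.
So the condition for destructive reflection is 2 n t = m λ.
λ = 2 n t / m = 6177 / m nm.
m=8: 772 nm (IR); m=9: 686 nm (visible); m=10: 618 nm (visible); m=11: 562 nm (visible); m=12: 515 nm (visible); m=13: 475 nm (visible); m=14: 441 nm (visible); m=15: 412 nm (visible); m=16: 386 nm (visible); m=17: 363 nm (UV).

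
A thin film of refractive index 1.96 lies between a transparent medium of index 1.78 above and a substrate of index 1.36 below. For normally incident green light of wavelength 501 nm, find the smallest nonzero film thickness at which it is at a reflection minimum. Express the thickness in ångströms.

1278 Å

Top surface (1.78 → 1.96): reflection off a higher-index medium gives a half-wave phase shift.
Ray reflecting at the bottom interface goes from n = 1.96 toward n = 1.36: no phase shift.
Net: one phase inversion between the two reflected rays.
For weak reflection here: 2 n t = m λ.
Minimum nonzero at m = 1: t = λ / (2 n) = 501 / (2 × 1.96) = 128 nm.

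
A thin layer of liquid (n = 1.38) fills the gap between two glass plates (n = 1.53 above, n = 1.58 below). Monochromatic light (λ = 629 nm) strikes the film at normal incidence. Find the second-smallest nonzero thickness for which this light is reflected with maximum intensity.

342 nm

At the upper boundary (n = 1.53 to n = 1.38) the reflected ray undergoes no phase shift.
Bottom surface (1.38 → 1.58): reflection off a higher-index medium gives a half-wave phase shift.
Exactly one π shift → a net half-wave offset.
For strong reflection here: 2 n t = (m + ½) λ.
The second-smallest nonzero thickness corresponds to m = 1: t = (m + ½) λ / (2 n) = 1.50 × 629 / (2 × 1.38) = 342 nm.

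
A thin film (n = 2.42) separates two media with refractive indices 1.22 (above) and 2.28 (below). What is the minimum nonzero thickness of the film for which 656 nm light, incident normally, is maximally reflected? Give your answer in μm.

Top surface (1.22 → 2.42): reflection off a higher-index medium gives a half-wave phase shift.
At the lower boundary (n = 2.42 to n = 2.28) the reflected ray undergoes no phase shift.
Exactly one π shift → a net half-wave offset.
For strong reflection here: 2 n t = (m + ½) λ.
Minimum at m = 0: t = λ / (4 n) = 656 / (4 × 2.42) = 67.8 nm.

0.0678 μm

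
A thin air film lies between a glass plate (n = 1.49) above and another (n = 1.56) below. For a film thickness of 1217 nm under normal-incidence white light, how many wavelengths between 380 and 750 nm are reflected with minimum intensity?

Top surface (1.49 → 1.0): reflection off a lower-index medium gives no phase shift.
At the lower boundary (n = 1.0 to n = 1.56) the reflected ray undergoes a half-wave phase shift.
Exactly one π shift → a net half-wave offset.
So the condition for destructive reflection is 2 n t = m λ.
λ = 2 n t / m = 2434 / m nm.
m=3: 811 nm (IR); m=4: 609 nm (visible); m=5: 487 nm (visible); m=6: 406 nm (visible); m=7: 348 nm (UV).

3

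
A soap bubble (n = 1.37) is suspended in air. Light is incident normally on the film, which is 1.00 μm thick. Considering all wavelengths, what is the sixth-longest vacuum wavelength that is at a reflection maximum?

498 nm

Ray reflecting at the top interface goes from n = 1.0 toward n = 1.37: a half-wave phase shift.
Ray reflecting at the bottom interface goes from n = 1.37 toward n = 1.0: no phase shift.
The two reflections differ by half a wavelength.
With one net inversion, constructive interference in reflection requires 2 n t = (m + ½) λ.
λ = 2 n t / (m + ½). The sixth-longest wavelength is m = 5: λ = 2 × 1.37 × 1000 / 5.50 = 498 nm.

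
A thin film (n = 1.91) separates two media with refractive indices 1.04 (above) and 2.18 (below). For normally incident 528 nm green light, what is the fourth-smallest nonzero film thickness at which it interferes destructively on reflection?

Ray reflecting at the top interface goes from n = 1.04 toward n = 1.91: a half-wave phase shift.
At the lower boundary (n = 1.91 to n = 2.18) the reflected ray undergoes a half-wave phase shift.
Net: no relative phase inversion (both shifts match).
For weak reflection here: 2 n t = (m + ½) λ.
The fourth-smallest nonzero thickness corresponds to m = 3: t = (m + ½) λ / (2 n) = 3.50 × 528 / (2 × 1.91) = 484 nm.

484 nm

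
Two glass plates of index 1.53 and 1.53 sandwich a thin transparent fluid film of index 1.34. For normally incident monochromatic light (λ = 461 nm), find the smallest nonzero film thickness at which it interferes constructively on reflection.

Ray reflecting at the top interface goes from n = 1.53 toward n = 1.34: no phase shift.
At the lower boundary (n = 1.34 to n = 1.53) the reflected ray undergoes a half-wave phase shift.
Net: one phase inversion between the two reflected rays.
For bright reflection here: 2 n t = (m + ½) λ.
Minimum at m = 0: t = λ / (4 n) = 461 / (4 × 1.34) = 86.0 nm.

86.0 nm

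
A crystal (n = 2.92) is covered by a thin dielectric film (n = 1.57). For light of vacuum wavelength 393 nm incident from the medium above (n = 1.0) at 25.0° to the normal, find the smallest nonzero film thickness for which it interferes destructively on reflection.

65.0 nm

Top surface (1.0 → 1.57): reflection off a higher-index medium gives a half-wave phase shift.
At the lower boundary (n = 1.57 to n = 2.92) the reflected ray undergoes a half-wave phase shift.
Zero or two π shifts → no net half-wave offset.
So the condition for destructive reflection is 2 n t cos θ_r = (m + ½) λ.
Snell's law: 1.0 sin 25.0° = 1.57 sin θ_r → sin θ_r = 0.269, cos θ_r = 0.963.
Minimum at m = 0: t = λ / (4 n cos θ_r) = 393 / (4 × 1.57 × 0.963) = 65.0 nm.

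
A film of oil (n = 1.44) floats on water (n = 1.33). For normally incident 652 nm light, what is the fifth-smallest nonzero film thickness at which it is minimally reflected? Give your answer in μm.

Ray reflecting at the top interface goes from n = 1.0 toward n = 1.44: a half-wave phase shift.
Ray reflecting at the bottom interface goes from n = 1.44 toward n = 1.33: no phase shift.
The two reflections differ by half a wavelength.
With one net inversion, destructive interference in reflection requires 2 n t = m λ.
The fifth-smallest nonzero thickness corresponds to m = 5: t = m λ / (2 n) = 5.00 × 652 / (2 × 1.44) = 1132 nm.

1.13 μm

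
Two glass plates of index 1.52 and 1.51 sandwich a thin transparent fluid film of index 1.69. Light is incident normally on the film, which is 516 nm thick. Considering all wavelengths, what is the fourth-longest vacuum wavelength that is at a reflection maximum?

498 nm

At the upper boundary (n = 1.52 to n = 1.69) the reflected ray undergoes a half-wave phase shift.
At the lower boundary (n = 1.69 to n = 1.51) the reflected ray undergoes no phase shift.
Net: one phase inversion between the two reflected rays.
With one net inversion, constructive interference in reflection requires 2 n t = (m + ½) λ.
λ = 2 n t / (m + ½). The fourth-longest wavelength is m = 3: λ = 2 × 1.69 × 516 / 3.50 = 498 nm.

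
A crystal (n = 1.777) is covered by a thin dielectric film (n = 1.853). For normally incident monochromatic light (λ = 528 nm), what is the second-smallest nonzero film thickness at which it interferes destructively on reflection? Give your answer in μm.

0.285 μm

At the upper boundary (n = 1.0 to n = 1.853) the reflected ray undergoes a half-wave phase shift.
At the lower boundary (n = 1.853 to n = 1.777) the reflected ray undergoes no phase shift.
Exactly one π shift → a net half-wave offset.
With one net inversion, destructive interference in reflection requires 2 n t = m λ.
The second-smallest nonzero thickness corresponds to m = 2: t = m λ / (2 n) = 2.00 × 528 / (2 × 1.853) = 285 nm.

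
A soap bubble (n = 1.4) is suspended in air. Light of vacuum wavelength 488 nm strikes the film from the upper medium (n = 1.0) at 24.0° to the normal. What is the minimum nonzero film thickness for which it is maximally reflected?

91.1 nm

At the upper boundary (n = 1.0 to n = 1.4) the reflected ray undergoes a half-wave phase shift.
At the lower boundary (n = 1.4 to n = 1.0) the reflected ray undergoes no phase shift.
The two reflections differ by half a wavelength.
For maximum reflection here: 2 n t cos θ_r = (m + ½) λ.
Snell's law: 1.0 sin 24.0° = 1.4 sin θ_r → sin θ_r = 0.291, cos θ_r = 0.957.
Minimum at m = 0: t = λ / (4 n cos θ_r) = 488 / (4 × 1.4 × 0.957) = 91.1 nm.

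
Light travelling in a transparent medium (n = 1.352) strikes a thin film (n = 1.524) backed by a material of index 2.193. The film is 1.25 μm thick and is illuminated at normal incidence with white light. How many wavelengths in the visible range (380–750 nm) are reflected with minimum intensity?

Ray reflecting at the top interface goes from n = 1.352 toward n = 1.524: a half-wave phase shift.
At the lower boundary (n = 1.524 to n = 2.193) the reflected ray undergoes a half-wave phase shift.
Zero or two π shifts → no net half-wave offset.
For minimum reflection here: 2 n t = (m + ½) λ.
λ = 2 n t / (m + ½) = 3810 / (m + ½) nm.
m=4: 847 nm (IR); m=5: 693 nm (visible); m=6: 586 nm (visible); m=7: 508 nm (visible); m=8: 448 nm (visible); m=9: 401 nm (visible); m=10: 363 nm (UV).

5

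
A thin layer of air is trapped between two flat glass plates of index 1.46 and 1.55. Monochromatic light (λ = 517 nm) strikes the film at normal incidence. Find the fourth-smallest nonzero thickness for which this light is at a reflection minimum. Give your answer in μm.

1.03 μm

At the upper boundary (n = 1.46 to n = 1.0) the reflected ray undergoes no phase shift.
Bottom surface (1.0 → 1.55): reflection off a higher-index medium gives a half-wave phase shift.
Exactly one π shift → a net half-wave offset.
So the condition for destructive reflection is 2 n t = m λ.
The fourth-smallest nonzero thickness corresponds to m = 4: t = m λ / (2 n) = 4.00 × 517 / (2 × 1.0) = 1034 nm.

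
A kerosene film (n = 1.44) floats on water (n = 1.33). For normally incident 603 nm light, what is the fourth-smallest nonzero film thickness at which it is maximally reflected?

Ray reflecting at the top interface goes from n = 1.0 toward n = 1.44: a half-wave phase shift.
Ray reflecting at the bottom interface goes from n = 1.44 toward n = 1.33: no phase shift.
Net: one phase inversion between the two reflected rays.
For maximum reflection here: 2 n t = (m + ½) λ.
The fourth-smallest nonzero thickness corresponds to m = 3: t = (m + ½) λ / (2 n) = 3.50 × 603 / (2 × 1.44) = 733 nm.

733 nm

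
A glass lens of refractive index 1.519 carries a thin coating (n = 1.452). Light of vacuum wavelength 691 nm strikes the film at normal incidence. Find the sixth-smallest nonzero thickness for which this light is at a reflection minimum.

1309 nm

At the upper boundary (n = 1.0 to n = 1.452) the reflected ray undergoes a half-wave phase shift.
At the lower boundary (n = 1.452 to n = 1.519) the reflected ray undergoes a half-wave phase shift.
The two reflections carry the same phase change, so no net offset.
So the condition for destructive reflection is 2 n t = (m + ½) λ.
The sixth-smallest nonzero thickness corresponds to m = 5: t = (m + ½) λ / (2 n) = 5.50 × 691 / (2 × 1.452) = 1309 nm.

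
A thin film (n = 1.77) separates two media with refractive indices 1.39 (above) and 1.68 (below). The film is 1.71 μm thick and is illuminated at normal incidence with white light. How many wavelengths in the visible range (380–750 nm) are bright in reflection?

Top surface (1.39 → 1.77): reflection off a higher-index medium gives a half-wave phase shift.
At the lower boundary (n = 1.77 to n = 1.68) the reflected ray undergoes no phase shift.
Net: one phase inversion between the two reflected rays.
For maximum reflection here: 2 n t = (m + ½) λ.
λ = 2 n t / (m + ½) = 6053 / (m + ½) nm.
m=7: 807 nm (IR); m=8: 712 nm (visible); m=9: 637 nm (visible); m=10: 577 nm (visible); m=11: 526 nm (visible); m=12: 484 nm (visible); m=13: 448 nm (visible); m=14: 417 nm (visible); m=15: 391 nm (visible); m=16: 367 nm (UV).

8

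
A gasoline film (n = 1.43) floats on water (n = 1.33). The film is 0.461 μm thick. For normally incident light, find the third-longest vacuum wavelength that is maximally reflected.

527 nm

At the upper boundary (n = 1.0 to n = 1.43) the reflected ray undergoes a half-wave phase shift.
Ray reflecting at the bottom interface goes from n = 1.43 toward n = 1.33: no phase shift.
Net: one phase inversion between the two reflected rays.
For strong reflection here: 2 n t = (m + ½) λ.
λ = 2 n t / (m + ½). The third-longest wavelength is m = 2: λ = 2 × 1.43 × 461 / 2.50 = 527 nm.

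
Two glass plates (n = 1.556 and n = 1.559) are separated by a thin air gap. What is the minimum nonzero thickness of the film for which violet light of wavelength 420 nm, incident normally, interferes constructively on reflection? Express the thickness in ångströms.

Top surface (1.556 → 1.0): reflection off a lower-index medium gives no phase shift.
At the lower boundary (n = 1.0 to n = 1.559) the reflected ray undergoes a half-wave phase shift.
Exactly one π shift → a net half-wave offset.
With one net inversion, constructive interference in reflection requires 2 n t = (m + ½) λ.
Minimum at m = 0: t = λ / (4 n) = 420 / (4 × 1.0) = 105 nm.

1050 Å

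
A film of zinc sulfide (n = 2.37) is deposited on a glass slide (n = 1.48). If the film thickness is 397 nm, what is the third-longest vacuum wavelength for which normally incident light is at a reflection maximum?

Top surface (1.0 → 2.37): reflection off a higher-index medium gives a half-wave phase shift.
Bottom surface (2.37 → 1.48): reflection off a lower-index medium gives no phase shift.
The two reflections differ by half a wavelength.
For maximum reflection here: 2 n t = (m + ½) λ.
λ = 2 n t / (m + ½). The third-longest wavelength is m = 2: λ = 2 × 2.37 × 397 / 2.50 = 753 nm.

753 nm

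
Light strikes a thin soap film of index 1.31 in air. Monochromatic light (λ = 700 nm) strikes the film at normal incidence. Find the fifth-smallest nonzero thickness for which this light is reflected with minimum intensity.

1336 nm

Ray reflecting at the top interface goes from n = 1.0 toward n = 1.31: a half-wave phase shift.
Bottom surface (1.31 → 1.0): reflection off a lower-index medium gives no phase shift.
Exactly one π shift → a net half-wave offset.
So the condition for destructive reflection is 2 n t = m λ.
The fifth-smallest nonzero thickness corresponds to m = 5: t = m λ / (2 n) = 5.00 × 700 / (2 × 1.31) = 1336 nm.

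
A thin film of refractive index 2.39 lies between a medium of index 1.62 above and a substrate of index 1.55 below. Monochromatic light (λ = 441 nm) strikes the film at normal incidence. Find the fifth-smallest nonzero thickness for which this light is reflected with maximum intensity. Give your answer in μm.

0.415 μm

Ray reflecting at the top interface goes from n = 1.62 toward n = 2.39: a half-wave phase shift.
At the lower boundary (n = 2.39 to n = 1.55) the reflected ray undergoes no phase shift.
Net: one phase inversion between the two reflected rays.
With one net inversion, constructive interference in reflection requires 2 n t = (m + ½) λ.
The fifth-smallest nonzero thickness corresponds to m = 4: t = (m + ½) λ / (2 n) = 4.50 × 441 / (2 × 2.39) = 415 nm.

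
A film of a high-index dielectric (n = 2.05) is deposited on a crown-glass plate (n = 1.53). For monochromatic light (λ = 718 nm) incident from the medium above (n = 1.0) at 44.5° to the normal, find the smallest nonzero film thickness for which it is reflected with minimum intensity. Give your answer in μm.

0.186 μm

Ray reflecting at the top interface goes from n = 1.0 toward n = 2.05: a half-wave phase shift.
At the lower boundary (n = 2.05 to n = 1.53) the reflected ray undergoes no phase shift.
The two reflections differ by half a wavelength.
With one net inversion, destructive interference in reflection requires 2 n t cos θ_r = m λ.
Snell's law: 1.0 sin 44.5° = 2.05 sin θ_r → sin θ_r = 0.342, cos θ_r = 0.940.
Minimum nonzero at m = 1: t = λ / (2 n cos θ_r) = 718 / (2 × 2.05 × 0.940) = 186 nm.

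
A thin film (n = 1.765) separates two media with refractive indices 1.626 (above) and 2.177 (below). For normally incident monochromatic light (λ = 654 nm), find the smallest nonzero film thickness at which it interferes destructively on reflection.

At the upper boundary (n = 1.626 to n = 1.765) the reflected ray undergoes a half-wave phase shift.
Bottom surface (1.765 → 2.177): reflection off a higher-index medium gives a half-wave phase shift.
The two reflections carry the same phase change, so no net offset.
For minimum reflection here: 2 n t = (m + ½) λ.
Minimum at m = 0: t = λ / (4 n) = 654 / (4 × 1.765) = 92.6 nm.

92.6 nm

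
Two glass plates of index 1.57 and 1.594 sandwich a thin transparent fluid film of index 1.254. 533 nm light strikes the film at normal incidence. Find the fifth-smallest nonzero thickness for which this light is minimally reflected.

Top surface (1.57 → 1.254): reflection off a lower-index medium gives no phase shift.
Bottom surface (1.254 → 1.594): reflection off a higher-index medium gives a half-wave phase shift.
Net: one phase inversion between the two reflected rays.
For minimum reflection here: 2 n t = m λ.
The fifth-smallest nonzero thickness corresponds to m = 5: t = m λ / (2 n) = 5.00 × 533 / (2 × 1.254) = 1063 nm.

1063 nm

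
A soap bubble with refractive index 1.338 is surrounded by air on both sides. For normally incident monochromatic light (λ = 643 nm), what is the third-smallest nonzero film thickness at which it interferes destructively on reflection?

At the upper boundary (n = 1.0 to n = 1.338) the reflected ray undergoes a half-wave phase shift.
Bottom surface (1.338 → 1.0): reflection off a lower-index medium gives no phase shift.
Net: one phase inversion between the two reflected rays.
For dark reflection here: 2 n t = m λ.
The third-smallest nonzero thickness corresponds to m = 3: t = m λ / (2 n) = 3.00 × 643 / (2 × 1.338) = 721 nm.

721 nm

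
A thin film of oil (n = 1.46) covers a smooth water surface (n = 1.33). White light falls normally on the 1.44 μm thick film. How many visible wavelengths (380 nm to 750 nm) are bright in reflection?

5

Top surface (1.0 → 1.46): reflection off a higher-index medium gives a half-wave phase shift.
Bottom surface (1.46 → 1.33): reflection off a lower-index medium gives no phase shift.
The two reflections differ by half a wavelength.
So the condition for constructive reflection is 2 n t = (m + ½) λ.
λ = 2 n t / (m + ½) = 4205 / (m + ½) nm.
m=5: 765 nm (IR); m=6: 647 nm (visible); m=7: 561 nm (visible); m=8: 495 nm (visible); m=9: 443 nm (visible); m=10: 400 nm (visible); m=11: 366 nm (UV).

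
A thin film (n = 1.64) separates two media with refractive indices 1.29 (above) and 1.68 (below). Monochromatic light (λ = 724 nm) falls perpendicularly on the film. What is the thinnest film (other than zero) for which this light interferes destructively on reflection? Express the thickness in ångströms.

Top surface (1.29 → 1.64): reflection off a higher-index medium gives a half-wave phase shift.
Bottom surface (1.64 → 1.68): reflection off a higher-index medium gives a half-wave phase shift.
The two reflections carry the same phase change, so no net offset.
So the condition for destructive reflection is 2 n t = (m + ½) λ.
Minimum at m = 0: t = λ / (4 n) = 724 / (4 × 1.64) = 110 nm.

1104 Å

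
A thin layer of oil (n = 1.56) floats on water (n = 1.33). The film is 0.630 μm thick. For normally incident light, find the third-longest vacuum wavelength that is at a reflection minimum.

655 nm

At the upper boundary (n = 1.0 to n = 1.56) the reflected ray undergoes a half-wave phase shift.
Ray reflecting at the bottom interface goes from n = 1.56 toward n = 1.33: no phase shift.
Net: one phase inversion between the two reflected rays.
With one net inversion, destructive interference in reflection requires 2 n t = m λ.
λ = 2 n t / m. The third-longest wavelength is m = 3: λ = 2 × 1.56 × 630 / 3.00 = 655 nm.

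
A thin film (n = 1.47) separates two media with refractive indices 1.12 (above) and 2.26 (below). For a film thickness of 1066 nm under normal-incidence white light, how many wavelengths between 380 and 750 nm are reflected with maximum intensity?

At the upper boundary (n = 1.12 to n = 1.47) the reflected ray undergoes a half-wave phase shift.
Ray reflecting at the bottom interface goes from n = 1.47 toward n = 2.26: a half-wave phase shift.
Net: no relative phase inversion (both shifts match).
For bright reflection here: 2 n t = m λ.
λ = 2 n t / m = 3134 / m nm.
m=4: 784 nm (IR); m=5: 627 nm (visible); m=6: 522 nm (visible); m=7: 448 nm (visible); m=8: 392 nm (visible); m=9: 348 nm (UV).

4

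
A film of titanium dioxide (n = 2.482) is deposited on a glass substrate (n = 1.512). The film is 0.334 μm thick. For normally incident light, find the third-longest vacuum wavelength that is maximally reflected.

663 nm

Top surface (1.0 → 2.482): reflection off a higher-index medium gives a half-wave phase shift.
Bottom surface (2.482 → 1.512): reflection off a lower-index medium gives no phase shift.
The two reflections differ by half a wavelength.
With one net inversion, constructive interference in reflection requires 2 n t = (m + ½) λ.
λ = 2 n t / (m + ½). The third-longest wavelength is m = 2: λ = 2 × 2.482 × 334 / 2.50 = 663 nm.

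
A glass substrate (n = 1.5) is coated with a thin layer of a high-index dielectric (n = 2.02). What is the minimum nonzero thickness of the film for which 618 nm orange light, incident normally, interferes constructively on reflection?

Ray reflecting at the top interface goes from n = 1.0 toward n = 2.02: a half-wave phase shift.
Bottom surface (2.02 → 1.5): reflection off a lower-index medium gives no phase shift.
The two reflections differ by half a wavelength.
So the condition for constructive reflection is 2 n t = (m + ½) λ.
Minimum at m = 0: t = λ / (4 n) = 618 / (4 × 2.02) = 76.5 nm.

76.5 nm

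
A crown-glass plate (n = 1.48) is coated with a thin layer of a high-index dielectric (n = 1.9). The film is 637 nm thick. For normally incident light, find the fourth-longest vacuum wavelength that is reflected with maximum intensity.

692 nm

Ray reflecting at the top interface goes from n = 1.0 toward n = 1.9: a half-wave phase shift.
Bottom surface (1.9 → 1.48): reflection off a lower-index medium gives no phase shift.
Net: one phase inversion between the two reflected rays.
With one net inversion, constructive interference in reflection requires 2 n t = (m + ½) λ.
λ = 2 n t / (m + ½). The fourth-longest wavelength is m = 3: λ = 2 × 1.9 × 637 / 3.50 = 692 nm.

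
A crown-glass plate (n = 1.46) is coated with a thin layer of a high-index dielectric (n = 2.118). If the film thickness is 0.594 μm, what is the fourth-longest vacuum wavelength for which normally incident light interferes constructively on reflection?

Ray reflecting at the top interface goes from n = 1.0 toward n = 2.118: a half-wave phase shift.
Bottom surface (2.118 → 1.46): reflection off a lower-index medium gives no phase shift.
Net: one phase inversion between the two reflected rays.
So the condition for constructive reflection is 2 n t = (m + ½) λ.
λ = 2 n t / (m + ½). The fourth-longest wavelength is m = 3: λ = 2 × 2.118 × 594 / 3.50 = 719 nm.

719 nm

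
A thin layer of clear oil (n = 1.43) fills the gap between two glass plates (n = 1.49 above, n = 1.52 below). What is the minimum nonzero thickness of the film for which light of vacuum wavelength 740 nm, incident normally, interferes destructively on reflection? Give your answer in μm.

Ray reflecting at the top interface goes from n = 1.49 toward n = 1.43: no phase shift.
Ray reflecting at the bottom interface goes from n = 1.43 toward n = 1.52: a half-wave phase shift.
The two reflections differ by half a wavelength.
With one net inversion, destructive interference in reflection requires 2 n t = m λ.
Minimum nonzero at m = 1: t = λ / (2 n) = 740 / (2 × 1.43) = 259 nm.

0.259 μm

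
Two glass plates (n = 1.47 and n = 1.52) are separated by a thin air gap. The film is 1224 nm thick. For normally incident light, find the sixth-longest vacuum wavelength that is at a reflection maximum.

Ray reflecting at the top interface goes from n = 1.47 toward n = 1.0: no phase shift.
Bottom surface (1.0 → 1.52): reflection off a higher-index medium gives a half-wave phase shift.
Exactly one π shift → a net half-wave offset.
With one net inversion, constructive interference in reflection requires 2 n t = (m + ½) λ.
λ = 2 n t / (m + ½). The sixth-longest wavelength is m = 5: λ = 2 × 1.0 × 1224 / 5.50 = 445 nm.

445 nm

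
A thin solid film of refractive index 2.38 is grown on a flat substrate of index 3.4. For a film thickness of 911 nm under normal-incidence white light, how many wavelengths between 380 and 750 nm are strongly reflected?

At the upper boundary (n = 1.0 to n = 2.38) the reflected ray undergoes a half-wave phase shift.
Ray reflecting at the bottom interface goes from n = 2.38 toward n = 3.4: a half-wave phase shift.
Net: no relative phase inversion (both shifts match).
So the condition for constructive reflection is 2 n t = m λ.
λ = 2 n t / m = 4336 / m nm.
m=5: 867 nm (IR); m=6: 723 nm (visible); m=7: 619 nm (visible); m=8: 542 nm (visible); m=9: 482 nm (visible); m=10: 434 nm (visible); m=11: 394 nm (visible); m=12: 361 nm (UV).

6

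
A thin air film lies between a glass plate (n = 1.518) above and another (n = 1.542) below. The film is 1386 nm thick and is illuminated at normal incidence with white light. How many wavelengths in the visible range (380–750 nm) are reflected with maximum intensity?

3

Ray reflecting at the top interface goes from n = 1.518 toward n = 1.0: no phase shift.
Bottom surface (1.0 → 1.542): reflection off a higher-index medium gives a half-wave phase shift.
Exactly one π shift → a net half-wave offset.
For bright reflection here: 2 n t = (m + ½) λ.
λ = 2 n t / (m + ½) = 2772 / (m + ½) nm.
m=3: 792 nm (IR); m=4: 616 nm (visible); m=5: 504 nm (visible); m=6: 426 nm (visible); m=7: 370 nm (UV).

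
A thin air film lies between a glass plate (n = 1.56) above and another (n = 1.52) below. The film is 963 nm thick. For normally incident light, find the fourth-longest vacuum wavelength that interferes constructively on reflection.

550 nm

Ray reflecting at the top interface goes from n = 1.56 toward n = 1.0: no phase shift.
Ray reflecting at the bottom interface goes from n = 1.0 toward n = 1.52: a half-wave phase shift.
Net: one phase inversion between the two reflected rays.
With one net inversion, constructive interference in reflection requires 2 n t = (m + ½) λ.
λ = 2 n t / (m + ½). The fourth-longest wavelength is m = 3: λ = 2 × 1.0 × 963 / 3.50 = 550 nm.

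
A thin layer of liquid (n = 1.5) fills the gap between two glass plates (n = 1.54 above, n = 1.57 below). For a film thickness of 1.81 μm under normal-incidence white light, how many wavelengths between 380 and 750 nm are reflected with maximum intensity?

At the upper boundary (n = 1.54 to n = 1.5) the reflected ray undergoes no phase shift.
Ray reflecting at the bottom interface goes from n = 1.5 toward n = 1.57: a half-wave phase shift.
The two reflections differ by half a wavelength.
So the condition for constructive reflection is 2 n t = (m + ½) λ.
λ = 2 n t / (m + ½) = 5430 / (m + ½) nm.
m=6: 835 nm (IR); m=7: 724 nm (visible); m=8: 639 nm (visible); m=9: 572 nm (visible); m=10: 517 nm (visible); m=11: 472 nm (visible); m=12: 434 nm (visible); m=13: 402 nm (visible); m=14: 374 nm (UV).

7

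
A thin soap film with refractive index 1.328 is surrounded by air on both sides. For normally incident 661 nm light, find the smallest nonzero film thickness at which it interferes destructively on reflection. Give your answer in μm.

0.249 μm

At the upper boundary (n = 1.0 to n = 1.328) the reflected ray undergoes a half-wave phase shift.
Bottom surface (1.328 → 1.0): reflection off a lower-index medium gives no phase shift.
Exactly one π shift → a net half-wave offset.
For dark reflection here: 2 n t = m λ.
Minimum nonzero at m = 1: t = λ / (2 n) = 661 / (2 × 1.328) = 249 nm.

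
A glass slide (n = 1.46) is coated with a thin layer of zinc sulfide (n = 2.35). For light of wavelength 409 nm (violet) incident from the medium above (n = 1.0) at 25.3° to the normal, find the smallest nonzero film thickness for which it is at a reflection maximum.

Ray reflecting at the top interface goes from n = 1.0 toward n = 2.35: a half-wave phase shift.
Bottom surface (2.35 → 1.46): reflection off a lower-index medium gives no phase shift.
The two reflections differ by half a wavelength.
With one net inversion, constructive interference in reflection requires 2 n t cos θ_r = (m + ½) λ.
Snell's law: 1.0 sin 25.3° = 2.35 sin θ_r → sin θ_r = 0.182, cos θ_r = 0.983.
Minimum at m = 0: t = λ / (4 n cos θ_r) = 409 / (4 × 2.35 × 0.983) = 44.2 nm.

44.2 nm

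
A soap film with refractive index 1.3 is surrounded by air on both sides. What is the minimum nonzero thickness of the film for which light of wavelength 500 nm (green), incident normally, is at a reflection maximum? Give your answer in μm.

0.0962 μm

Top surface (1.0 → 1.3): reflection off a higher-index medium gives a half-wave phase shift.
Ray reflecting at the bottom interface goes from n = 1.3 toward n = 1.0: no phase shift.
Exactly one π shift → a net half-wave offset.
With one net inversion, constructive interference in reflection requires 2 n t = (m + ½) λ.
Minimum at m = 0: t = λ / (4 n) = 500 / (4 × 1.3) = 96.2 nm.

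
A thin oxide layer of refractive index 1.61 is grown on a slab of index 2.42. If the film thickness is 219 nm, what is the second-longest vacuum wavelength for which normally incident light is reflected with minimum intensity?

470 nm

At the upper boundary (n = 1.0 to n = 1.61) the reflected ray undergoes a half-wave phase shift.
At the lower boundary (n = 1.61 to n = 2.42) the reflected ray undergoes a half-wave phase shift.
Net: no relative phase inversion (both shifts match).
So the condition for destructive reflection is 2 n t = (m + ½) λ.
λ = 2 n t / (m + ½). The second-longest wavelength is m = 1: λ = 2 × 1.61 × 219 / 1.50 = 470 nm.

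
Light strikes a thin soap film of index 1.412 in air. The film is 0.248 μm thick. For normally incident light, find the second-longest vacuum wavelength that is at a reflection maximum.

467 nm

Top surface (1.0 → 1.412): reflection off a higher-index medium gives a half-wave phase shift.
Ray reflecting at the bottom interface goes from n = 1.412 toward n = 1.0: no phase shift.
The two reflections differ by half a wavelength.
With one net inversion, constructive interference in reflection requires 2 n t = (m + ½) λ.
λ = 2 n t / (m + ½). The second-longest wavelength is m = 1: λ = 2 × 1.412 × 248 / 1.50 = 467 nm.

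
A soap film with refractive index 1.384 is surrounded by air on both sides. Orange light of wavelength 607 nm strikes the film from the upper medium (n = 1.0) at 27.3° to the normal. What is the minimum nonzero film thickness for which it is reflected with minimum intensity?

Ray reflecting at the top interface goes from n = 1.0 toward n = 1.384: a half-wave phase shift.
Ray reflecting at the bottom interface goes from n = 1.384 toward n = 1.0: no phase shift.
The two reflections differ by half a wavelength.
With one net inversion, destructive interference in reflection requires 2 n t cos θ_r = m λ.
Snell's law: 1.0 sin 27.3° = 1.384 sin θ_r → sin θ_r = 0.331, cos θ_r = 0.943.
Minimum nonzero at m = 1: t = λ / (2 n cos θ_r) = 607 / (2 × 1.384 × 0.943) = 232 nm.

232 nm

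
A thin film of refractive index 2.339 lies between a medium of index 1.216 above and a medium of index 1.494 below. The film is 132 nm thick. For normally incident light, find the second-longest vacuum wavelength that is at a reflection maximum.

412 nm

Top surface (1.216 → 2.339): reflection off a higher-index medium gives a half-wave phase shift.
Ray reflecting at the bottom interface goes from n = 2.339 toward n = 1.494: no phase shift.
Net: one phase inversion between the two reflected rays.
With one net inversion, constructive interference in reflection requires 2 n t = (m + ½) λ.
λ = 2 n t / (m + ½). The second-longest wavelength is m = 1: λ = 2 × 2.339 × 132 / 1.50 = 412 nm.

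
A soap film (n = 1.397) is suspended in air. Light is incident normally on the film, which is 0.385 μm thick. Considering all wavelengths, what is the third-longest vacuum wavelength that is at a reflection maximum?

Top surface (1.0 → 1.397): reflection off a higher-index medium gives a half-wave phase shift.
At the lower boundary (n = 1.397 to n = 1.0) the reflected ray undergoes no phase shift.
Exactly one π shift → a net half-wave offset.
For maximum reflection here: 2 n t = (m + ½) λ.
λ = 2 n t / (m + ½). The third-longest wavelength is m = 2: λ = 2 × 1.397 × 385 / 2.50 = 430 nm.

430 nm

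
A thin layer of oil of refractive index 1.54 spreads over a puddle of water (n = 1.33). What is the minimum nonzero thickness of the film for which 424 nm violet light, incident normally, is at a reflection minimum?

At the upper boundary (n = 1.0 to n = 1.54) the reflected ray undergoes a half-wave phase shift.
Ray reflecting at the bottom interface goes from n = 1.54 toward n = 1.33: no phase shift.
Net: one phase inversion between the two reflected rays.
So the condition for destructive reflection is 2 n t = m λ.
Minimum nonzero at m = 1: t = λ / (2 n) = 424 / (2 × 1.54) = 138 nm.

138 nm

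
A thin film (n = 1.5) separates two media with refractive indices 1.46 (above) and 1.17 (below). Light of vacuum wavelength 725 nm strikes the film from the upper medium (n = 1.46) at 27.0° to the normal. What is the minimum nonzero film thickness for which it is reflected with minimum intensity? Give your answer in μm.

0.269 μm

Ray reflecting at the top interface goes from n = 1.46 toward n = 1.5: a half-wave phase shift.
Ray reflecting at the bottom interface goes from n = 1.5 toward n = 1.17: no phase shift.
The two reflections differ by half a wavelength.
With one net inversion, destructive interference in reflection requires 2 n t cos θ_r = m λ.
Snell's law: 1.46 sin 27.0° = 1.5 sin θ_r → sin θ_r = 0.442, cos θ_r = 0.897.
Minimum nonzero at m = 1: t = λ / (2 n cos θ_r) = 725 / (2 × 1.5 × 0.897) = 269 nm.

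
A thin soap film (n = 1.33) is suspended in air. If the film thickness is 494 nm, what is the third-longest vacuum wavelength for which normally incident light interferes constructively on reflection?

526 nm

At the upper boundary (n = 1.0 to n = 1.33) the reflected ray undergoes a half-wave phase shift.
Ray reflecting at the bottom interface goes from n = 1.33 toward n = 1.0: no phase shift.
The two reflections differ by half a wavelength.
So the condition for constructive reflection is 2 n t = (m + ½) λ.
λ = 2 n t / (m + ½). The third-longest wavelength is m = 2: λ = 2 × 1.33 × 494 / 2.50 = 526 nm.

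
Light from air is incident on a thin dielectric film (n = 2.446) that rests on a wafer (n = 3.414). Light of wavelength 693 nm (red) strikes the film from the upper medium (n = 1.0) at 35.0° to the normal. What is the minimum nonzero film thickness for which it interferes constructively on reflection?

146 nm

Ray reflecting at the top interface goes from n = 1.0 toward n = 2.446: a half-wave phase shift.
At the lower boundary (n = 2.446 to n = 3.414) the reflected ray undergoes a half-wave phase shift.
The two reflections carry the same phase change, so no net offset.
So the condition for constructive reflection is 2 n t cos θ_r = m λ.
Snell's law: 1.0 sin 35.0° = 2.446 sin θ_r → sin θ_r = 0.234, cos θ_r = 0.972.
Minimum nonzero at m = 1: t = λ / (2 n cos θ_r) = 693 / (2 × 2.446 × 0.972) = 146 nm.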